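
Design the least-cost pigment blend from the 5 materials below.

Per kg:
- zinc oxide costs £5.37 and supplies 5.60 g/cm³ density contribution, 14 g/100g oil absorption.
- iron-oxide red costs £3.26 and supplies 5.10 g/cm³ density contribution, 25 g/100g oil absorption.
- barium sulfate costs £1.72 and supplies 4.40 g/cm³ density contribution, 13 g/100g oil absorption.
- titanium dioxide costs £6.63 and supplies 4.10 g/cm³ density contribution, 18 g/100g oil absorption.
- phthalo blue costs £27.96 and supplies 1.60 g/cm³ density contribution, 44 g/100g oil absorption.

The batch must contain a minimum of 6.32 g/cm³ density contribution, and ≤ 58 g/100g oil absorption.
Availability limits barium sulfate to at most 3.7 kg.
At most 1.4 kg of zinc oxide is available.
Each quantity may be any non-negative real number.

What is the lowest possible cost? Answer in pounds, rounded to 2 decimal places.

£2.47

Let x1 = kg of zinc oxide, x2 = kg of iron-oxide red, x3 = kg of barium sulfate, x4 = kg of titanium dioxide, x5 = kg of phthalo blue.
Minimise 5.37x1 + 3.26x2 + 1.72x3 + 6.63x4 + 27.96x5 with:
  5.6x1 + 5.1x2 + 4.4x3 + 4.1x4 + 1.6x5 ≥ 6.32   (density contribution)
  14x1 + 25x2 + 13x3 + 18x4 + 44x5 ≤ 58   (oil absorption)
  x3 ≤ 3.7
  x1 ≤ 1.4
  x1, x2, x3, x4, x5 ≥ 0.
The minimum-cost mix takes nothing from zinc oxide, iron-oxide red, titanium dioxide, phthalo blue — only barium sulfate. The density contribution requirement is met with equality.
So barium sulfate = 1.436 kg.
Objective = 1.72·1.436 = 2.4699.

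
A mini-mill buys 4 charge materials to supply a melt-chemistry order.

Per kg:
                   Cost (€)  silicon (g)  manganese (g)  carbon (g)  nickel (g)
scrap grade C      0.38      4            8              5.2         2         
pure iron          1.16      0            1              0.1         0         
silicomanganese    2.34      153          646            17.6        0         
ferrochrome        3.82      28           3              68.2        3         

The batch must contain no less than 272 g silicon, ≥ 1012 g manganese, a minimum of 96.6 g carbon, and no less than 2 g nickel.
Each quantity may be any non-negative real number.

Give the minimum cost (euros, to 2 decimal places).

€7.57

Let x1 = kg of scrap grade C, x2 = kg of pure iron, x3 = kg of silicomanganese, x4 = kg of ferrochrome.
Minimise 0.38x1 + 1.16x2 + 2.34x3 + 3.82x4 subject to:
  4x1 + 153x3 + 28x4 ≥ 272   (silicon)
  8x1 + 1x2 + 646x3 + 3x4 ≥ 1012   (manganese)
  5.2x1 + 0.1x2 + 17.6x3 + 68.2x4 ≥ 96.6   (carbon)
  2x1 + 3x4 ≥ 2   (nickel)
  x1, x2, x3, x4 ≥ 0.
The optimal basis is {silicomanganese, ferrochrome}; scrap grade C, pure iron drop out. There the silicon and carbon constraints are tight.
Optimal quantities: silicomanganese = 1.594 kg, ferrochrome = 1.005 kg.
Total cost: 2.34·1.594 + 3.82·1.005 = 7.5691.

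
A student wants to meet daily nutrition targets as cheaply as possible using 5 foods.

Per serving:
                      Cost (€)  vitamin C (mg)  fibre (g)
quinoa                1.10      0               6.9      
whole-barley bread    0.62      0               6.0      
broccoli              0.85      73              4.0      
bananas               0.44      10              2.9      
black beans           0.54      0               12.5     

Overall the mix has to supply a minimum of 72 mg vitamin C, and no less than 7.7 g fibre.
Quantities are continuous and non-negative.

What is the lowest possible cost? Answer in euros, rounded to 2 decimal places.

€1.00

Treat it as an LP. Let x1 = servings of quinoa, x2 = servings of whole-barley bread, x3 = servings of broccoli, x4 = servings of bananas, x5 = servings of black beans.
Minimise 1.1x1 + 0.62x2 + 0.85x3 + 0.44x4 + 0.54x5 with:
  73x3 + 10x4 ≥ 72   (vitamin C)
  6.9x1 + 6x2 + 4x3 + 2.9x4 + 12.5x5 ≥ 7.7   (fibre)
  x1, x2, x3, x4, x5 ≥ 0.
The cheapest feasible vertex uses only broccoli, black beans; quinoa, whole-barley bread, bananas are not used. The vitamin C and fibre requirements are met with equality.
That vertex is x3 = 0.9863, x5 = 0.3004.
Total cost: 0.85·0.9863 + 0.54·0.3004 = 1.0006.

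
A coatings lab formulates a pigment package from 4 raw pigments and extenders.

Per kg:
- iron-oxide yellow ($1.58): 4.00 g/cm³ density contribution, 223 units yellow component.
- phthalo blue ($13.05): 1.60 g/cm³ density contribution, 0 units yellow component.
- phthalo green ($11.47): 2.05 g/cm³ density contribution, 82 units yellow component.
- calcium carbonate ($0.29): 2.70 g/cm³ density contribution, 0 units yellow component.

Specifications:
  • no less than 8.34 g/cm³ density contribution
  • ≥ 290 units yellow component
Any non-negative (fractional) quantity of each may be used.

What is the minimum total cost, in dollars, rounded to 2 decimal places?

This is a linear program. Let x1 = kg of iron-oxide yellow, x2 = kg of phthalo blue, x3 = kg of phthalo green, x4 = kg of calcium carbonate.
Minimize 1.58x1 + 13.05x2 + 11.47x3 + 0.29x4 subject to:
  4x1 + 1.6x2 + 2.05x3 + 2.7x4 ≥ 8.34   (density contribution)
  223x1 + 82x3 ≥ 290   (yellow component)
  x1, x2, x3, x4 ≥ 0.
The minimum-cost mix takes nothing from phthalo blue, phthalo green — only iron-oxide yellow, calcium carbonate. There the density contribution and yellow component constraints are tight.
That vertex is x1 = 1.3, x4 = 1.162.
Total cost: 1.58·1.3 + 0.29·1.162 = 2.3910.

$2.39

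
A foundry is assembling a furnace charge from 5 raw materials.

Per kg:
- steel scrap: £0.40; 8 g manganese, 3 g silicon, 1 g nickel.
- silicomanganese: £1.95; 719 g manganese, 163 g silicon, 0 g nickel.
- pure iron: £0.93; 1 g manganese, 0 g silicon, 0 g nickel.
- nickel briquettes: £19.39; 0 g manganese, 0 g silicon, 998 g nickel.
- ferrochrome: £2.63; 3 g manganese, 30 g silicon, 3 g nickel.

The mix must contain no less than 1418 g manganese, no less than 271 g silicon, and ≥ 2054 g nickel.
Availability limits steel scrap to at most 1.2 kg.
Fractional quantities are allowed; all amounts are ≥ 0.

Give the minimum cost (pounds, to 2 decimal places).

Let x1 = kg of steel scrap, x2 = kg of silicomanganese, x3 = kg of pure iron, x4 = kg of nickel briquettes, x5 = kg of ferrochrome.
min 0.4x1 + 1.95x2 + 0.93x3 + 19.39x4 + 2.63x5 with:
  8x1 + 719x2 + 1x3 + 3x5 ≥ 1418   (manganese)
  3x1 + 163x2 + 30x5 ≥ 271   (silicon)
  1x1 + 998x4 + 3x5 ≥ 2054   (nickel)
  x1 ≤ 1.2
  x1, x2, x3, x4, x5 ≥ 0.
The minimum-cost mix takes nothing from steel scrap, pure iron, ferrochrome — only silicomanganese, nickel briquettes. Binding constraints: manganese and nickel.
Optimal quantities: silicomanganese = 1.972 kg, nickel briquettes = 2.058 kg.
Total cost: 1.95·1.972 + 19.39·2.058 = 43.7500.

£43.75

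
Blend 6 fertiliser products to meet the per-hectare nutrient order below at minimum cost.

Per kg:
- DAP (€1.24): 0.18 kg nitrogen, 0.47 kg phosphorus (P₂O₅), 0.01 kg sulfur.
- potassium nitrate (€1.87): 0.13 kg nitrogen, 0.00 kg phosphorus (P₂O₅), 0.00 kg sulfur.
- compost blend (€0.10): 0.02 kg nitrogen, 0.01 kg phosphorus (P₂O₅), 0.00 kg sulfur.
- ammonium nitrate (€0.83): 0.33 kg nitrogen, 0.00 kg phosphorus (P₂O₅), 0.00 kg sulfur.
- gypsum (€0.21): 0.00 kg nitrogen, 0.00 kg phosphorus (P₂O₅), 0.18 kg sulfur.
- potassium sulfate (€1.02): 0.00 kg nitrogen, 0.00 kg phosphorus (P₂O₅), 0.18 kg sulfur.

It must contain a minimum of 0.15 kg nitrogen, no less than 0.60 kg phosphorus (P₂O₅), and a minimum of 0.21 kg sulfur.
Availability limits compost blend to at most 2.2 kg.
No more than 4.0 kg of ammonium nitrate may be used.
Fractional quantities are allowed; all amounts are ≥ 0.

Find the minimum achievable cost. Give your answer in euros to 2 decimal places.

Let x1 = kg of DAP, x2 = kg of potassium nitrate, x3 = kg of compost blend, x4 = kg of ammonium nitrate, x5 = kg of gypsum, x6 = kg of potassium sulfate.
Minimize 1.24x1 + 1.87x2 + 0.1x3 + 0.83x4 + 0.21x5 + 1.02x6 s.t.:
  0.18x1 + 0.13x2 + 0.02x3 + 0.33x4 ≥ 0.15   (nitrogen)
  0.47x1 + 0.01x3 ≥ 0.6   (phosphorus (P₂O₅))
  0.01x1 + 0.18x5 + 0.18x6 ≥ 0.21   (sulfur)
  x3 ≤ 2.2
  x4 ≤ 4
  x1, x2, x3, x4, x5, x6 ≥ 0.
The minimum-cost mix takes nothing from potassium nitrate, compost blend, ammonium nitrate, potassium sulfate — only DAP, gypsum. The phosphorus (P₂O₅) and sulfur requirements are met with equality.
So DAP = 1.277 kg, gypsum = 1.096 kg.
Hence cost = 1.24·1.277 + 0.21·1.096 = €1.8136.

€1.81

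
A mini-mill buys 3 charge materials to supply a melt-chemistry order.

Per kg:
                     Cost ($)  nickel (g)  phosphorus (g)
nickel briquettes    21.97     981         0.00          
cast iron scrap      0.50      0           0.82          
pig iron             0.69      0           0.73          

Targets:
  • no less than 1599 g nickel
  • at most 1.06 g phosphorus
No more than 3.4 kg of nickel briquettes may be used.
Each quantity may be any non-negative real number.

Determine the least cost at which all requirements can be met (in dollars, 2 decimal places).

$35.81

Let x1 = kg of nickel briquettes, x2 = kg of cast iron scrap, x3 = kg of pig iron.
Minimize 21.97x1 + 0.5x2 + 0.69x3 with:
  981x1 ≥ 1599   (nickel)
  0.82x2 + 0.73x3 ≤ 1.06   (phosphorus)
  x1 ≤ 3.4
  x1, x2, x3 ≥ 0.
The optimal basis is {nickel briquettes}; cast iron scrap, pig iron drop out. There the nickel constraint is tight.
Solving gives x1 = 1.63.
Cost = 21.97·1.63 = 35.8111.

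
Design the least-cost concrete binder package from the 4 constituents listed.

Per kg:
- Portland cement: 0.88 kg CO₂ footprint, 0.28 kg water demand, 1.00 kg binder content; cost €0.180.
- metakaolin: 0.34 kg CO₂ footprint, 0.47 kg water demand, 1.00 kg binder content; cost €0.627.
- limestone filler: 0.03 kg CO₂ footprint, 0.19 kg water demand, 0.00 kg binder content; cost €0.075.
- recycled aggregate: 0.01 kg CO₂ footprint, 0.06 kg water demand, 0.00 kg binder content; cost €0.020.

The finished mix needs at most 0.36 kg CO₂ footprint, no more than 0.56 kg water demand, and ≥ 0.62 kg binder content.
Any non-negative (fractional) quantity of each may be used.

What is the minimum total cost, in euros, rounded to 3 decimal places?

This is a linear program. Let x1 = kg of Portland cement, x2 = kg of metakaolin, x3 = kg of limestone filler, x4 = kg of recycled aggregate.
min 0.18x1 + 0.627x2 + 0.075x3 + 0.02x4 with:
  0.88x1 + 0.34x2 + 0.03x3 + 0.01x4 ≤ 0.36   (CO₂ footprint)
  0.28x1 + 0.47x2 + 0.19x3 + 0.06x4 ≤ 0.56   (water demand)
  1x1 + 1x2 ≥ 0.62   (binder content)
  x1, x2, x3, x4 ≥ 0.
The cheapest feasible vertex uses only Portland cement, metakaolin; limestone filler, recycled aggregate are not used. The CO₂ footprint and binder content requirements are met with equality.
So Portland cement = 0.2763 kg, metakaolin = 0.3437 kg.
Cost = 0.18·0.2763 + 0.627·0.3437 = 0.26523.

€0.265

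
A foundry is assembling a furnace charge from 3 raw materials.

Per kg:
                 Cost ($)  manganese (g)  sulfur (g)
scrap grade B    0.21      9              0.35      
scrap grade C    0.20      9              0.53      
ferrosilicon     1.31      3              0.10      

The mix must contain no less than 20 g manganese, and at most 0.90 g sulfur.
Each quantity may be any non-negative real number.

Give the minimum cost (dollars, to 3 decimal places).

$0.460

Let x1 = kg of scrap grade B, x2 = kg of scrap grade C, x3 = kg of ferrosilicon.
min 0.21x1 + 0.2x2 + 1.31x3 with:
  9x1 + 9x2 + 3x3 ≥ 20   (manganese)
  0.35x1 + 0.53x2 + 0.1x3 ≤ 0.9   (sulfur)
  x1, x2, x3 ≥ 0.
The optimal basis is {scrap grade B, scrap grade C}; ferrosilicon drops out. Binding constraints: manganese and sulfur.
So scrap grade B = 1.543 kg, scrap grade C = 0.679 kg.
Total cost: 0.21·1.543 + 0.2·0.679 = 0.45983.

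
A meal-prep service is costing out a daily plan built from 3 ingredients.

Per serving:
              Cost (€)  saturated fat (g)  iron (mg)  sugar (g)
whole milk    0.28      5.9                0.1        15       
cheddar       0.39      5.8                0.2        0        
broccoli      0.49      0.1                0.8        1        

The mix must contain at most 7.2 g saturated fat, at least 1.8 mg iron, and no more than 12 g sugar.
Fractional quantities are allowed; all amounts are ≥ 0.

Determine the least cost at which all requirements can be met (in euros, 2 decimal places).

€1.10

Treat it as an LP. Let x1 = servings of whole milk, x2 = servings of cheddar, x3 = servings of broccoli.
min 0.28x1 + 0.39x2 + 0.49x3 subject to:
  5.9x1 + 5.8x2 + 0.1x3 ≤ 7.2   (saturated fat)
  0.1x1 + 0.2x2 + 0.8x3 ≥ 1.8   (iron)
  15x1 + 1x3 ≤ 12   (sugar)
  x1, x2, x3 ≥ 0.
The optimal basis is {broccoli}; whole milk, cheddar drop out. There the iron constraint is tight.
Solving gives x3 = 2.25.
Hence cost = 0.49·2.25 = €1.1025.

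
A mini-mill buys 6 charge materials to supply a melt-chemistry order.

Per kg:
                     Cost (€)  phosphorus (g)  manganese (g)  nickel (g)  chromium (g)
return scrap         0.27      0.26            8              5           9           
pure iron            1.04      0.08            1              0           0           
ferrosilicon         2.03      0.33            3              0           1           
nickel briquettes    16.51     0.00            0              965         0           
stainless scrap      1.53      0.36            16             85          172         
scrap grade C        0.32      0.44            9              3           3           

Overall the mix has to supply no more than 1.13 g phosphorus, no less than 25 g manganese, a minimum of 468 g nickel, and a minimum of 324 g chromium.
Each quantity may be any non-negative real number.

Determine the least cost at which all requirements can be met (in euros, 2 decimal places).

€8.15

This is a linear program. Let x1 = kg of return scrap, x2 = kg of pure iron, x3 = kg of ferrosilicon, x4 = kg of nickel briquettes, x5 = kg of stainless scrap, x6 = kg of scrap grade C.
min 0.27x1 + 1.04x2 + 2.03x3 + 16.51x4 + 1.53x5 + 0.32x6 with:
  0.26x1 + 0.08x2 + 0.33x3 + 0.36x5 + 0.44x6 ≤ 1.13   (phosphorus)
  8x1 + 1x2 + 3x3 + 16x5 + 9x6 ≥ 25   (manganese)
  5x1 + 965x4 + 85x5 + 3x6 ≥ 468   (nickel)
  9x1 + 1x3 + 172x5 + 3x6 ≥ 324   (chromium)
  x1, x2, x3, x4, x5, x6 ≥ 0.
At the optimum only nickel briquettes, stainless scrap are positive (return scrap, pure iron, ferrosilicon, scrap grade C = 0). The nickel and chromium requirements are met with equality.
So nickel briquettes = 0.3191 kg, stainless scrap = 1.884 kg.
Hence cost = 16.51·0.3191 + 1.53·1.884 = €8.1509.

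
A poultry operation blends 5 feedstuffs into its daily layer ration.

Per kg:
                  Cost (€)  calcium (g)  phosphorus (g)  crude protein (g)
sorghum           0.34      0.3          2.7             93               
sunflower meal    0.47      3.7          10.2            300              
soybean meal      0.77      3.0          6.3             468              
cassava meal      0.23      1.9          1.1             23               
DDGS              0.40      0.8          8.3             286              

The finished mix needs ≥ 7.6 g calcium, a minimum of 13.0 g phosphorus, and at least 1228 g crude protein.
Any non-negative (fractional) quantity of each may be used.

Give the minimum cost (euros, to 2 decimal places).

Let x1 = kg of sorghum, x2 = kg of sunflower meal, x3 = kg of soybean meal, x4 = kg of cassava meal, x5 = kg of DDGS.
Minimize 0.34x1 + 0.47x2 + 0.77x3 + 0.23x4 + 0.4x5 subject to:
  0.3x1 + 3.7x2 + 3x3 + 1.9x4 + 0.8x5 ≥ 7.6   (calcium)
  2.7x1 + 10.2x2 + 6.3x3 + 1.1x4 + 8.3x5 ≥ 13   (phosphorus)
  93x1 + 300x2 + 468x3 + 23x4 + 286x5 ≥ 1228   (crude protein)
  x1, x2, x3, x4, x5 ≥ 0.
The minimum-cost mix takes nothing from sorghum, soybean meal, cassava meal — only sunflower meal, DDGS. There the calcium and crude protein constraints are tight.
Solving gives x2 = 1.456, x5 = 2.767.
Cost = 0.47·1.456 + 0.4·2.767 = 1.7911.

€1.79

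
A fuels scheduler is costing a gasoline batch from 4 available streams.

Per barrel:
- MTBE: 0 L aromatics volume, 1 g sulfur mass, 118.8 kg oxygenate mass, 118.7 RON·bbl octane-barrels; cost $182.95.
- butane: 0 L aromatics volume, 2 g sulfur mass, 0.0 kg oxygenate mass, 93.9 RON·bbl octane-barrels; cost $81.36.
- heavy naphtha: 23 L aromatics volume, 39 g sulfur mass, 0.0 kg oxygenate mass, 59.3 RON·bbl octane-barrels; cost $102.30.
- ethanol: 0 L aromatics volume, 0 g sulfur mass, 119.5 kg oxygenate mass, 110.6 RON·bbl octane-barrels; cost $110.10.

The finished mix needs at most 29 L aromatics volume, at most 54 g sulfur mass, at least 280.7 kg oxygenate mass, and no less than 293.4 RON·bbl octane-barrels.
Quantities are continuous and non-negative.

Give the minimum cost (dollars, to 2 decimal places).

$287.74

This is a linear program. Let x1 = barrels of MTBE, x2 = barrels of butane, x3 = barrels of heavy naphtha, x4 = barrels of ethanol.
Minimize 182.95x1 + 81.36x2 + 102.3x3 + 110.1x4 with:
  23x3 ≤ 29   (aromatics volume)
  1x1 + 2x2 + 39x3 ≤ 54   (sulfur mass)
  118.8x1 + 119.5x4 ≥ 280.7   (oxygenate mass)
  118.7x1 + 93.9x2 + 59.3x3 + 110.6x4 ≥ 293.4   (octane-barrels)
  x1, x2, x3, x4 ≥ 0.
The optimal basis is {butane, ethanol}; MTBE, heavy naphtha drop out. There the oxygenate mass and octane-barrels constraints are tight.
Solving gives x2 = 0.3579, x4 = 2.349.
Hence cost = 81.36·0.3579 + 110.1·2.349 = $287.7436.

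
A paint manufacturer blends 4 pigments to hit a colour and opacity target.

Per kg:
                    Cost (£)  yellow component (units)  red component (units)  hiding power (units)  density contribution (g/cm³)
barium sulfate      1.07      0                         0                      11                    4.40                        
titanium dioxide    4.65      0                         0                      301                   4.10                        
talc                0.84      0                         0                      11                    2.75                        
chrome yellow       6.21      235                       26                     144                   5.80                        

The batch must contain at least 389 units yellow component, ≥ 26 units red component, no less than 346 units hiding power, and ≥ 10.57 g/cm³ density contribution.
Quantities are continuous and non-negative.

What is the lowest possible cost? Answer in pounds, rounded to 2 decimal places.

£11.94

Treat it as an LP. Let x1 = kg of barium sulfate, x2 = kg of titanium dioxide, x3 = kg of talc, x4 = kg of chrome yellow.
Minimize 1.07x1 + 4.65x2 + 0.84x3 + 6.21x4 with:
  235x4 ≥ 389   (yellow component)
  26x4 ≥ 26   (red component)
  11x1 + 301x2 + 11x3 + 144x4 ≥ 346   (hiding power)
  4.4x1 + 4.1x2 + 2.75x3 + 5.8x4 ≥ 10.57   (density contribution)
  x1, x2, x3, x4 ≥ 0.
The minimum-cost mix takes nothing from barium sulfate, talc — only titanium dioxide, chrome yellow. There the yellow component and hiding power constraints are tight.
So titanium dioxide = 0.3576 kg, chrome yellow = 1.655 kg.
Hence cost = 4.65·0.3576 + 6.21·1.655 = £11.9404.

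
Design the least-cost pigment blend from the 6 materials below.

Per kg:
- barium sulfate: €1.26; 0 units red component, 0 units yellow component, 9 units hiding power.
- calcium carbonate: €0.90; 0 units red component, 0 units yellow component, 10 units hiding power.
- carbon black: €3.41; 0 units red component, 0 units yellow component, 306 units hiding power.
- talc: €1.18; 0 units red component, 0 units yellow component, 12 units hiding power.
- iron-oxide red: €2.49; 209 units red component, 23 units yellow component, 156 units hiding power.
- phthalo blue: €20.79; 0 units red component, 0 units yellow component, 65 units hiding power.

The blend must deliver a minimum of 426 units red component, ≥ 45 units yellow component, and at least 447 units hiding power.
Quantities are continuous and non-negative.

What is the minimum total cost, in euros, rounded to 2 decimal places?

Let x1 = kg of barium sulfate, x2 = kg of calcium carbonate, x3 = kg of carbon black, x4 = kg of talc, x5 = kg of iron-oxide red, x6 = kg of phthalo blue.
Minimize 1.26x1 + 0.9x2 + 3.41x3 + 1.18x4 + 2.49x5 + 20.79x6 subject to:
  209x5 ≥ 426   (red component)
  23x5 ≥ 45   (yellow component)
  9x1 + 10x2 + 306x3 + 12x4 + 156x5 + 65x6 ≥ 447   (hiding power)
  x1, x2, x3, x4, x5, x6 ≥ 0.
The minimum-cost mix takes nothing from barium sulfate, calcium carbonate, talc, phthalo blue — only carbon black, iron-oxide red. Binding constraints: red component and hiding power.
That vertex is x3 = 0.4217, x5 = 2.038.
Hence cost = 3.41·0.4217 + 2.49·2.038 = €6.5126.

€6.51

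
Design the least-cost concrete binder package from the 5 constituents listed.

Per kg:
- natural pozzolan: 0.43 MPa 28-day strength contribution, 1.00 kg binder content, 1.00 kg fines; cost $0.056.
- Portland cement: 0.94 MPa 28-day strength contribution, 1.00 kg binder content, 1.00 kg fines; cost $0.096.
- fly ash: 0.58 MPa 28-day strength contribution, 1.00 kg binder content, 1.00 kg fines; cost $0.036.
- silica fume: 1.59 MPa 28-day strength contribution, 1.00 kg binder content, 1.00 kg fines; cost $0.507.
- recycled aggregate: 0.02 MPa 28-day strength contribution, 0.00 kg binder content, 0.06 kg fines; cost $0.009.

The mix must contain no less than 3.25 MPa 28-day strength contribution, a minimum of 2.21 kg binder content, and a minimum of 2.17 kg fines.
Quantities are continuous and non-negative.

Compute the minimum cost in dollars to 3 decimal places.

Set it up as a linear program. Let x1 = kg of natural pozzolan, x2 = kg of Portland cement, x3 = kg of fly ash, x4 = kg of silica fume, x5 = kg of recycled aggregate.
Minimise 0.056x1 + 0.096x2 + 0.036x3 + 0.507x4 + 0.009x5 subject to:
  0.43x1 + 0.94x2 + 0.58x3 + 1.59x4 + 0.02x5 ≥ 3.25   (28-day strength contribution)
  1x1 + 1x2 + 1x3 + 1x4 ≥ 2.21   (binder content)
  1x1 + 1x2 + 1x3 + 1x4 + 0.06x5 ≥ 2.17   (fines)
  x1, x2, x3, x4, x5 ≥ 0.
The optimal basis is {fly ash}; natural pozzolan, Portland cement, silica fume, recycled aggregate drop out. Binding constraint: 28-day strength contribution.
Solving gives x3 = 5.603.
Cost = 0.036·5.603 = 0.20171.

$0.202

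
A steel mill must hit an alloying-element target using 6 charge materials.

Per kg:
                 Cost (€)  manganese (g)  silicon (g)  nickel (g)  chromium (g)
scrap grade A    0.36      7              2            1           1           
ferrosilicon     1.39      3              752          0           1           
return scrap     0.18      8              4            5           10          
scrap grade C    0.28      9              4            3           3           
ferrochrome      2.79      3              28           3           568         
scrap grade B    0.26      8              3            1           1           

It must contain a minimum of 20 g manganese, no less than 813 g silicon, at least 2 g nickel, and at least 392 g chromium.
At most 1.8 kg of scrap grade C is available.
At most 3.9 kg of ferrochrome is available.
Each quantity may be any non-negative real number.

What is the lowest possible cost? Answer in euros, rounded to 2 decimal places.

Set it up as a linear program. Let x1 = kg of scrap grade A, x2 = kg of ferrosilicon, x3 = kg of return scrap, x4 = kg of scrap grade C, x5 = kg of ferrochrome, x6 = kg of scrap grade B.
Minimize 0.36x1 + 1.39x2 + 0.18x3 + 0.28x4 + 2.79x5 + 0.26x6 with:
  7x1 + 3x2 + 8x3 + 9x4 + 3x5 + 8x6 ≥ 20   (manganese)
  2x1 + 752x2 + 4x3 + 4x4 + 28x5 + 3x6 ≥ 813   (silicon)
  1x1 + 5x3 + 3x4 + 3x5 + 1x6 ≥ 2   (nickel)
  1x1 + 1x2 + 10x3 + 3x4 + 568x5 + 1x6 ≥ 392   (chromium)
  x4 ≤ 1.8
  x5 ≤ 3.9
  x1, x2, x3, x4, x5, x6 ≥ 0.
At the optimum only ferrosilicon, return scrap, ferrochrome are positive (scrap grade A, scrap grade C, scrap grade B = 0). The manganese, silicon, chromium requirements are met with equality.
Optimal quantities: ferrosilicon = 1.047 kg, return scrap = 1.862 kg, ferrochrome = 0.6555 kg.
Hence cost = 1.39·1.047 + 0.18·1.862 + 2.79·0.6555 = €3.6193.

€3.62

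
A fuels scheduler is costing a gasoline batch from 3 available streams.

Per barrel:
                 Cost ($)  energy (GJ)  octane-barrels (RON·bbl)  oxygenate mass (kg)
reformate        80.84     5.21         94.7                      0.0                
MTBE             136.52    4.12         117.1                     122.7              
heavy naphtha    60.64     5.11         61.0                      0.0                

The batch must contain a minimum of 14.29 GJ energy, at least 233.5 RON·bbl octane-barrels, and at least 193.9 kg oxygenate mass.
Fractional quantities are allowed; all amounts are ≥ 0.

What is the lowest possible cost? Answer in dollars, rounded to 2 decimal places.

$308.06

This is a linear program. Let x1 = barrels of reformate, x2 = barrels of MTBE, x3 = barrels of heavy naphtha.
Minimize 80.84x1 + 136.52x2 + 60.64x3 subject to:
  5.21x1 + 4.12x2 + 5.11x3 ≥ 14.29   (energy)
  94.7x1 + 117.1x2 + 61x3 ≥ 233.5   (octane-barrels)
  122.7x2 ≥ 193.9   (oxygenate mass)
  x1, x2, x3 ≥ 0.
The minimum-cost mix takes nothing from reformate — only MTBE, heavy naphtha. The energy and oxygenate mass requirements are met with equality.
So MTBE = 1.5803 barrels, heavy naphtha = 1.5224 barrels.
Total cost: 136.52·1.5803 + 60.64·1.5224 = 308.0609.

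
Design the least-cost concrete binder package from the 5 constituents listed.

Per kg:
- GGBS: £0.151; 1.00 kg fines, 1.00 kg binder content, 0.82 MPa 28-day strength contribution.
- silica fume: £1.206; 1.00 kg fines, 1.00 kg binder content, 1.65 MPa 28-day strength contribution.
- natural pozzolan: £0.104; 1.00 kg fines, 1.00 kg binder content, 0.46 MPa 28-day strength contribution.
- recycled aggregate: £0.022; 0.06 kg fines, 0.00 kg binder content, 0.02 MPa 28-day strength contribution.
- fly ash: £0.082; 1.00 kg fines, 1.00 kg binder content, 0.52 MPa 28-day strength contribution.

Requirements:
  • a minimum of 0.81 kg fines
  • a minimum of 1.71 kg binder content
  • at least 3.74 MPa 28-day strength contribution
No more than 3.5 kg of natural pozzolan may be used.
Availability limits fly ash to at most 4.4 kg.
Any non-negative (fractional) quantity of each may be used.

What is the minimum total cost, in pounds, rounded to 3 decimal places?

£0.628

Let x1 = kg of GGBS, x2 = kg of silica fume, x3 = kg of natural pozzolan, x4 = kg of recycled aggregate, x5 = kg of fly ash.
Minimize 0.151x1 + 1.206x2 + 0.104x3 + 0.022x4 + 0.082x5 with:
  1x1 + 1x2 + 1x3 + 0.06x4 + 1x5 ≥ 0.81   (fines)
  1x1 + 1x2 + 1x3 + 1x5 ≥ 1.71   (binder content)
  0.82x1 + 1.65x2 + 0.46x3 + 0.02x4 + 0.52x5 ≥ 3.74   (28-day strength contribution)
  x3 ≤ 3.5
  x5 ≤ 4.4
  x1, x2, x3, x4, x5 ≥ 0.
The cheapest feasible vertex uses only GGBS, fly ash; silica fume, natural pozzolan, recycled aggregate are not used. The 28-day strength contribution and the fly ash cap requirements are met with equality.
Solving gives x1 = 1.771, x5 = 4.4.
Hence cost = 0.151·1.771 + 0.082·4.4 = £0.62822.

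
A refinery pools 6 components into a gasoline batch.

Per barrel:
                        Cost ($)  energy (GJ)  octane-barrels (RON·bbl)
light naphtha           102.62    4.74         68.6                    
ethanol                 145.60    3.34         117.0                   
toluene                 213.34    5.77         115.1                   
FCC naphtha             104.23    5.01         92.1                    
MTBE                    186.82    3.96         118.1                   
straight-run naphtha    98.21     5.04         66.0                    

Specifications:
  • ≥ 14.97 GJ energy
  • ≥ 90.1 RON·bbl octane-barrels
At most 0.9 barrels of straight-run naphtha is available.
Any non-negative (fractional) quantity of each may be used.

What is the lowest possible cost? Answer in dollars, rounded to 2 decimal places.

$305.46

Treat it as an LP. Let x1 = barrels of light naphtha, x2 = barrels of ethanol, x3 = barrels of toluene, x4 = barrels of FCC naphtha, x5 = barrels of MTBE, x6 = barrels of straight-run naphtha.
min 102.62x1 + 145.6x2 + 213.34x3 + 104.23x4 + 186.82x5 + 98.21x6 with:
  4.74x1 + 3.34x2 + 5.77x3 + 5.01x4 + 3.96x5 + 5.04x6 ≥ 14.97   (energy)
  68.6x1 + 117x2 + 115.1x3 + 92.1x4 + 118.1x5 + 66x6 ≥ 90.1   (octane-barrels)
  x6 ≤ 0.9
  x1, x2, x3, x4, x5, x6 ≥ 0.
The cheapest feasible vertex uses only FCC naphtha, straight-run naphtha; light naphtha, ethanol, toluene, MTBE are not used. Binding constraints: energy and the straight-run naphtha cap.
So FCC naphtha = 2.0826 barrels, straight-run naphtha = 0.9 barrels.
Hence cost = 104.23·2.0826 + 98.21·0.9 = $305.4584.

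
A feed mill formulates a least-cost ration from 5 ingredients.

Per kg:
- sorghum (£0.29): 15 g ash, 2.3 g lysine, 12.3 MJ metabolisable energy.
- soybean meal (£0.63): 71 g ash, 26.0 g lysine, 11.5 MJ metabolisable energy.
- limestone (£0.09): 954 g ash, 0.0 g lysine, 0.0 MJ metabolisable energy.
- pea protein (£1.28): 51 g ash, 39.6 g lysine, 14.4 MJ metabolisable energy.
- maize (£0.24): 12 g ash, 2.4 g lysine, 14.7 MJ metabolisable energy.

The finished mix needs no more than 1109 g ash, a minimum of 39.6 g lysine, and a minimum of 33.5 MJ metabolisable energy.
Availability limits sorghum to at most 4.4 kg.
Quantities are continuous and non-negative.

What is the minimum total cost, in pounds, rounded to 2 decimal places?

Set it up as a linear program. Let x1 = kg of sorghum, x2 = kg of soybean meal, x3 = kg of limestone, x4 = kg of pea protein, x5 = kg of maize.
min 0.29x1 + 0.63x2 + 0.09x3 + 1.28x4 + 0.24x5 subject to:
  15x1 + 71x2 + 954x3 + 51x4 + 12x5 ≤ 1109   (ash)
  2.3x1 + 26x2 + 39.6x4 + 2.4x5 ≥ 39.6   (lysine)
  12.3x1 + 11.5x2 + 14.4x4 + 14.7x5 ≥ 33.5   (metabolisable energy)
  x1 ≤ 4.4
  x1, x2, x3, x4, x5 ≥ 0.
At the optimum only soybean meal, maize are positive (sorghum, limestone, pea protein = 0). There the lysine and metabolisable energy constraints are tight.
Solving gives x2 = 1.415, x5 = 1.172.
Objective = 0.63·1.415 + 0.24·1.172 = 1.1727.

£1.17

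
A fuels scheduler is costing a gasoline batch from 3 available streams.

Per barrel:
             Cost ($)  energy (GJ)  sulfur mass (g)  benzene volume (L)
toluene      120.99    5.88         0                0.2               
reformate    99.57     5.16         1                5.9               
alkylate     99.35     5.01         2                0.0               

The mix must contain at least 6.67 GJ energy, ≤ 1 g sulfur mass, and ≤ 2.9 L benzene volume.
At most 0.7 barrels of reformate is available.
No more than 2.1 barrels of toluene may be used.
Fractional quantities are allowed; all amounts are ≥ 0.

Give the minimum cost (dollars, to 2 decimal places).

Treat it as an LP. Let x1 = barrels of toluene, x2 = barrels of reformate, x3 = barrels of alkylate.
Minimise 120.99x1 + 99.57x2 + 99.35x3 s.t.:
  5.88x1 + 5.16x2 + 5.01x3 ≥ 6.67   (energy)
  1x2 + 2x3 ≤ 1   (sulfur mass)
  0.2x1 + 5.9x2 ≤ 2.9   (benzene volume)
  x2 ≤ 0.7
  x1 ≤ 2.1
  x1, x2, x3 ≥ 0.
All 3 inputs are positive at the optimum. There the energy, sulfur mass, benzene volume constraints are tight.
Optimal quantities: toluene = 0.494 barrels, reformate = 0.4748 barrels, alkylate = 0.2626 barrels.
Hence cost = 120.99·0.494 + 99.57·0.4748 + 99.35·0.2626 = $133.1342.

$133.13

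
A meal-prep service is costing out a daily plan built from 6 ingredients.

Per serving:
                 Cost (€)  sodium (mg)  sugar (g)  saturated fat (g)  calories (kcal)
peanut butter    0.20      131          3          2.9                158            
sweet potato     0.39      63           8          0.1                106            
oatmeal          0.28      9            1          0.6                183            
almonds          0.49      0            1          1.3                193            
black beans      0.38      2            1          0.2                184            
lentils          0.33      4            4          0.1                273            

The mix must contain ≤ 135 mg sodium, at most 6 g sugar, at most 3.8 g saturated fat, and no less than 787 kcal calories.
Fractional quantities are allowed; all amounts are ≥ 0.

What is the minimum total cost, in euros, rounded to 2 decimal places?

Set it up as a linear program. Let x1 = servings of peanut butter, x2 = servings of sweet potato, x3 = servings of oatmeal, x4 = servings of almonds, x5 = servings of black beans, x6 = servings of lentils.
Minimise 0.2x1 + 0.39x2 + 0.28x3 + 0.49x4 + 0.38x5 + 0.33x6 with:
  131x1 + 63x2 + 9x3 + 2x5 + 4x6 ≤ 135   (sodium)
  3x1 + 8x2 + 1x3 + 1x4 + 1x5 + 4x6 ≤ 6   (sugar)
  2.9x1 + 0.1x2 + 0.6x3 + 1.3x4 + 0.2x5 + 0.1x6 ≤ 3.8   (saturated fat)
  158x1 + 106x2 + 183x3 + 193x4 + 184x5 + 273x6 ≥ 787   (calories)
  x1, x2, x3, x4, x5, x6 ≥ 0.
At the optimum only oatmeal, lentils are positive (peanut butter, sweet potato, almonds, black beans = 0). The sugar and calories requirements are met with equality.
Solving gives x3 = 3.29, x6 = 0.6776.
Total cost: 0.28·3.29 + 0.33·0.6776 = 1.1448.

€1.14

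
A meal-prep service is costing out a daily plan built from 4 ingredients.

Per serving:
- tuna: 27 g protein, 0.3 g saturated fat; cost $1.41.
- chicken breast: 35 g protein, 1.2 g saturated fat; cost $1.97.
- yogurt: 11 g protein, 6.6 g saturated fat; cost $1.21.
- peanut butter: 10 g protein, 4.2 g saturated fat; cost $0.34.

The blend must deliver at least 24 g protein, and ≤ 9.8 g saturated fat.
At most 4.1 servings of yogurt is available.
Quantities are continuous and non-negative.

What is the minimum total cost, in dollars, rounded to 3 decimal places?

$0.828

This is a linear program. Let x1 = servings of tuna, x2 = servings of chicken breast, x3 = servings of yogurt, x4 = servings of peanut butter.
min 1.41x1 + 1.97x2 + 1.21x3 + 0.34x4 with:
  27x1 + 35x2 + 11x3 + 10x4 ≥ 24   (protein)
  0.3x1 + 1.2x2 + 6.6x3 + 4.2x4 ≤ 9.8   (saturated fat)
  x3 ≤ 4.1
  x1, x2, x3, x4 ≥ 0.
The cheapest feasible vertex uses only tuna, peanut butter; chicken breast, yogurt are not used. Binding constraints: protein and saturated fat.
So tuna = 0.025362 servings, peanut butter = 2.3315 servings.
Objective = 1.41·0.025362 + 0.34·2.3315 = 0.82847.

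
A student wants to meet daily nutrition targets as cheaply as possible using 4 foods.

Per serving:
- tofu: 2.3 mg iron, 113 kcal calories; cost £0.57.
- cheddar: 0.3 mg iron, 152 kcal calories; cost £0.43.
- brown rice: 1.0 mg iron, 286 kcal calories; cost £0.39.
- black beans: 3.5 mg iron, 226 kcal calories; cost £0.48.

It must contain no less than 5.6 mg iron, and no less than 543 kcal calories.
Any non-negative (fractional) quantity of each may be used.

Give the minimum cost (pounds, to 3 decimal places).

Let x1 = servings of tofu, x2 = servings of cheddar, x3 = servings of brown rice, x4 = servings of black beans.
Minimise 0.57x1 + 0.43x2 + 0.39x3 + 0.48x4 subject to:
  2.3x1 + 0.3x2 + 1x3 + 3.5x4 ≥ 5.6   (iron)
  113x1 + 152x2 + 286x3 + 226x4 ≥ 543   (calories)
  x1, x2, x3, x4 ≥ 0.
The optimal basis is {brown rice, black beans}; tofu, cheddar drop out. There the iron and calories constraints are tight.
Optimal quantities: brown rice = 0.8192 servings, black beans = 1.366 servings.
Hence cost = 0.39·0.8192 + 0.48·1.366 = £0.97517.

£0.975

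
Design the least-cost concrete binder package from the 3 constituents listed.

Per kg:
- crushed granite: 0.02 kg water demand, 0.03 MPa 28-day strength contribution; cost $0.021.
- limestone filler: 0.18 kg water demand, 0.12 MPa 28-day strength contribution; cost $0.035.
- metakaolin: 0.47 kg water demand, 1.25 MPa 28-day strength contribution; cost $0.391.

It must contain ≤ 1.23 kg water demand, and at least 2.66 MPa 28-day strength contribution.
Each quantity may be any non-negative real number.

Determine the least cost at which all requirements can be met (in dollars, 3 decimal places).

$0.828

Treat it as an LP. Let x1 = kg of crushed granite, x2 = kg of limestone filler, x3 = kg of metakaolin.
Minimise 0.021x1 + 0.035x2 + 0.391x3 s.t.:
  0.02x1 + 0.18x2 + 0.47x3 ≤ 1.23   (water demand)
  0.03x1 + 0.12x2 + 1.25x3 ≥ 2.66   (28-day strength contribution)
  x1, x2, x3 ≥ 0.
At the optimum only limestone filler, metakaolin are positive (crushed granite = 0). Binding constraints: water demand and 28-day strength contribution.
That vertex is x2 = 1.704, x3 = 1.964.
Cost = 0.035·1.704 + 0.391·1.964 = 0.82756.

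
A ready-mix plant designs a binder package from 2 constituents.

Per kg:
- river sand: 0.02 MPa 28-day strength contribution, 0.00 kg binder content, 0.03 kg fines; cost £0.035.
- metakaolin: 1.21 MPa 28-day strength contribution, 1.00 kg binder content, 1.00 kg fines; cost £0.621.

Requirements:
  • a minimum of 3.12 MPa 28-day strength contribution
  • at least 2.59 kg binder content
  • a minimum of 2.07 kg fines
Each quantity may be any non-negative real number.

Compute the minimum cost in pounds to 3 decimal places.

£1.608

Let x1 = kg of river sand, x2 = kg of metakaolin.
min 0.035x1 + 0.621x2 with:
  0.02x1 + 1.21x2 ≥ 3.12   (28-day strength contribution)
  1x2 ≥ 2.59   (binder content)
  0.03x1 + 1x2 ≥ 2.07   (fines)
  x1, x2 ≥ 0.
The optimal basis is {metakaolin}; river sand drops out. The binder content requirement is met with equality.
Optimal quantities: metakaolin = 2.59 kg.
Hence cost = 0.621·2.59 = £1.60839.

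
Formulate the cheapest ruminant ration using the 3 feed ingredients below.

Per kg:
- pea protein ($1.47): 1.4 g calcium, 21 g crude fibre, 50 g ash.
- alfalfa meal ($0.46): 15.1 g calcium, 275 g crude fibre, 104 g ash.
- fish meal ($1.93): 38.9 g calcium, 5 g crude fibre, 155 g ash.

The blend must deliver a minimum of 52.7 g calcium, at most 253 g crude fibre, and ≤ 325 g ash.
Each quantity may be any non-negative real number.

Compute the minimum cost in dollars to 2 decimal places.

Let x1 = kg of pea protein, x2 = kg of alfalfa meal, x3 = kg of fish meal.
min 1.47x1 + 0.46x2 + 1.93x3 with:
  1.4x1 + 15.1x2 + 38.9x3 ≥ 52.7   (calcium)
  21x1 + 275x2 + 5x3 ≤ 253   (crude fibre)
  50x1 + 104x2 + 155x3 ≤ 325   (ash)
  x1, x2, x3 ≥ 0.
The minimum-cost mix takes nothing from pea protein — only alfalfa meal, fish meal. Binding constraints: calcium and crude fibre.
Solving gives x2 = 0.9017, x3 = 1.005.
Hence cost = 0.46·0.9017 + 1.93·1.005 = $2.3544.

$2.35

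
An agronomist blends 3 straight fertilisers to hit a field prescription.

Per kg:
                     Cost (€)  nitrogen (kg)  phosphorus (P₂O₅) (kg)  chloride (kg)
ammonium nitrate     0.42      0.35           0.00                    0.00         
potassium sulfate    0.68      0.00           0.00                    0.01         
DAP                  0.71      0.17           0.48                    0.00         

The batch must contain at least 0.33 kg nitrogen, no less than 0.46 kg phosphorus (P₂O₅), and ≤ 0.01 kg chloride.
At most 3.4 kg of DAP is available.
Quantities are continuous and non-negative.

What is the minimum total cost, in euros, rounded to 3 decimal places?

This is a linear program. Let x1 = kg of ammonium nitrate, x2 = kg of potassium sulfate, x3 = kg of DAP.
Minimize 0.42x1 + 0.68x2 + 0.71x3 s.t.:
  0.35x1 + 0.17x3 ≥ 0.33   (nitrogen)
  0.48x3 ≥ 0.46   (phosphorus (P₂O₅))
  0.01x2 ≤ 0.01   (chloride)
  x3 ≤ 3.4
  x1, x2, x3 ≥ 0.
The optimal basis is {ammonium nitrate, DAP}; potassium sulfate drops out. The nitrogen and phosphorus (P₂O₅) requirements are met with equality.
Solving gives x1 = 0.4774, x3 = 0.9583.
Total cost: 0.42·0.4774 + 0.71·0.9583 = 0.88090.

€0.881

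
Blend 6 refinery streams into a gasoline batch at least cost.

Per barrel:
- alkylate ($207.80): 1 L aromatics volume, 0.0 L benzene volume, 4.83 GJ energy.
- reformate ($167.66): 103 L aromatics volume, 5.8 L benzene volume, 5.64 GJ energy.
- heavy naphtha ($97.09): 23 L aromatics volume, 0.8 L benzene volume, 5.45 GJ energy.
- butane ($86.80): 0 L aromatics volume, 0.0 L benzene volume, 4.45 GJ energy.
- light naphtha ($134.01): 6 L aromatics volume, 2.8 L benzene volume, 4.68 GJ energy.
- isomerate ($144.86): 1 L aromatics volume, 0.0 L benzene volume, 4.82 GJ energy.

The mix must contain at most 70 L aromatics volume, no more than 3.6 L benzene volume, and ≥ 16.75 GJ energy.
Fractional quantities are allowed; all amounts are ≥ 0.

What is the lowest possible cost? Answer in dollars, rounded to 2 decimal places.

Let x1 = barrels of alkylate, x2 = barrels of reformate, x3 = barrels of heavy naphtha, x4 = barrels of butane, x5 = barrels of light naphtha, x6 = barrels of isomerate.
Minimise 207.8x1 + 167.66x2 + 97.09x3 + 86.8x4 + 134.01x5 + 144.86x6 with:
  1x1 + 103x2 + 23x3 + 6x5 + 1x6 ≤ 70   (aromatics volume)
  5.8x2 + 0.8x3 + 2.8x5 ≤ 3.6   (benzene volume)
  4.83x1 + 5.64x2 + 5.45x3 + 4.45x4 + 4.68x5 + 4.82x6 ≥ 16.75   (energy)
  x1, x2, x3, x4, x5, x6 ≥ 0.
The cheapest feasible vertex uses only heavy naphtha, butane; alkylate, reformate, light naphtha, isomerate are not used. Binding constraints: aromatics volume and energy.
Solving gives x3 = 3.0435, x4 = 0.036639.
Hence cost = 97.09·3.0435 + 86.8·0.036639 = $298.6737.

$298.67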